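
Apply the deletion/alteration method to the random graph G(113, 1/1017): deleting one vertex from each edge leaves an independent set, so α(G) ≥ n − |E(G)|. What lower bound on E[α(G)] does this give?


E[|E(G)|] = C(113, 2)·p = 6328 · (1/1017) = 56/9.
E[α(G)] ≥ n − E[|E(G)|] = 113 − 56/9 = 961/9.
Numerically: ≈ 106.778.
(This is only a lower bound; the true E[α(G)] may be larger.)

E[α(G)] ≥ 961/9 ≈ 106.778.


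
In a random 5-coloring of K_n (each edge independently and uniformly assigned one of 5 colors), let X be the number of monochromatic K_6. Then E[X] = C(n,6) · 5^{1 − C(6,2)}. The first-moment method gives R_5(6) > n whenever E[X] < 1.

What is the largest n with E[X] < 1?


We need C(n, 6) · 5^{1 − 15} < 1, i.e. C(n, 6) < 5^{15 − 1} = 6103515625.
Check values of n near the boundary:
  n = 127: C(127, 6) = 5169379425; 5169379425 < 6103515625? YES
  n = 128: C(128, 6) = 5423611200; 5423611200 < 6103515625? YES
  n = 129: C(129, 6) = 5688177600; 5688177600 < 6103515625? YES
  n = 130: C(130, 6) = 5963412000; 5963412000 < 6103515625? YES
  n = 131: C(131, 6) = 6249655776; 6249655776 < 6103515625? NO
  n = 132: C(132, 6) = 6547258432; 6547258432 < 6103515625? NO
The largest n with C(n, 6) < 6103515625 is n = 130 (where E[X] = 47707296/48828125 ≈ 0.9770454). Hence R_5(6) > 130, i.e. R_5(6) ≥ 131.

Largest n = 130; hence R_5(6) > 130.


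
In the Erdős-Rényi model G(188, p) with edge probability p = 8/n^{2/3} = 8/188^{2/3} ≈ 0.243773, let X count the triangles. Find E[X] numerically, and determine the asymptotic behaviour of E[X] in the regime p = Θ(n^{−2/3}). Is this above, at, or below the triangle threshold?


Number of potential triangles: C(188, 3) = 1089836.
Each occurs with probability p³ ≈ (0.243773)³ ≈ 1.44861928e-02.
By linearity: E[X] = C(188, 3)·p³ ≈ 1089836 · 1.44861928e-02 ≈ 15787.574468.
Since α = 2/3 < 1, p = c/n^{2/3} ≫ 1/n is above the triangle threshold p ~ 1/n. Asymptotically E[X] ~ (c³/6)·n^{3(1−α)} = (8³/6)·n^{1} → ∞; triangles are abundant w.h.p.

E[X] ≈ 15787.574468; in regime p = Θ(1/n^{2/3}) E[X] diverges (above the triangle threshold p ~ 1/n).


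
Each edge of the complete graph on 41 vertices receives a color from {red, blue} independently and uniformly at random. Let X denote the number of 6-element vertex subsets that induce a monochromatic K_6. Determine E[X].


Let X = Σ_S X_S over the C(41, 6) = 4496388 subsets S of size 6, where X_S = 1 if the K_6 on S is monochromatic.
For a fixed S, the K_6 on S has C(6, 2) = 15 edges. P[all 15 edges red] = (1/2)^15, and likewise for blue, so P[monochromatic] = 2·(1/2)^15 = 2^{1 − 15} = 1/16384.
Summing: E[X] = C(41, 6) · 2^{1 − 15} = 4496388 · 1/16384 = 1124097/4096.
Numerically: E[X] ≈ 274.437744.

E[X] = C(41,6)·2^(1−C(6,2)) = 1124097/4096 ≈ 274.437744.


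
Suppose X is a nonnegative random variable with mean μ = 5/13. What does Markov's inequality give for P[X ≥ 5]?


μ = E[X] = 5/13, a = 5.
Markov: P[X ≥ 5] ≤ μ/a = (5/13)/5 = 1/13.
Numerically: ≈ 0.0769.
(Since a = 5 > μ = 0.3846, the bound 1/13 is < 1 and informative.)

P[X ≥ 5] ≤ 1/13 ≈ 0.0769.


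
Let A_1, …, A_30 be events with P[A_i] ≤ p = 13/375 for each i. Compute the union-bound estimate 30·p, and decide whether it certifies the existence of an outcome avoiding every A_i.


Union bound: P[∪_{i=1}^{30} A_i] ≤ Σ_i P[A_i] ≤ 30·p = 30·(13/375) = 26/25.
Numerically: 26/25 ≈ 1.040.
Is 26/25 < 1? NO.
Since the bound 26/25 is ≥ 1, the union bound is uninformative here; it does NOT by itself certify existence.

30·p = 26/25 ≈ 1.040; existence NOT certified by the union bound.


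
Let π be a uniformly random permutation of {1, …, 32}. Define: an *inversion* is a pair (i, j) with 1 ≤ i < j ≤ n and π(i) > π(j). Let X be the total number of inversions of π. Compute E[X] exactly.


Write X = Σ X_I over the C(32, 2) = 496 pairs i < j, with X_I the indicator of one inversion.
There are 496 indicators.
For each fixed pair i < j, the values π(i) and π(j) are two distinct elements of {1, …, 32} in uniformly random order; by symmetry P[π(i) > π(j)] = 1/2.
By linearity: E[X] = 496 · (1/2) = C(32, 2) · (1/2) = 496/2 = 248 ≈ 248.00000.

E[X] = 248 = 248.00000.


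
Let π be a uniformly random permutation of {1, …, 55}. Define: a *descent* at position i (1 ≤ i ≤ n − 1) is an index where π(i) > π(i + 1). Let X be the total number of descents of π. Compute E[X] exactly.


Write X = Σ X_I over i = 1, …, 54, with X_I the indicator of one descent.
There are 54 indicators.
For each fixed i, the pair (π(i), π(i+1)) is a uniformly random ordered pair of distinct values from {1, …, 55}; by symmetry P[π(i) > π(i+1)] = 1/2.
By linearity: E[X] = 54 · (1/2) = (55 − 1) · (1/2) = 27 ≈ 27.000.

E[X] = 27 = 27.000.


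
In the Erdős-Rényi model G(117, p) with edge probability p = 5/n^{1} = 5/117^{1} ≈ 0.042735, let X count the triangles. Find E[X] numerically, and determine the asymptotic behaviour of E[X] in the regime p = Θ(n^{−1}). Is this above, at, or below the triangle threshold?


Number of potential triangles: C(117, 3) = 260130.
Each occurs with probability p³ ≈ (0.042735)³ ≈ 7.8046320e-05.
By linearity: E[X] = C(117, 3)·p³ ≈ 260130 · 7.8046320e-05 ≈ 20.30219.
Here α = 1, so p = 5/n is exactly at the triangle threshold p ~ 1/n. Asymptotically E[X] → c³/6 = 5³/6 = 125/6 ≈ 20.83333, a bounded constant. In this regime the triangle count is asymptotically Poisson(c³/6).

E[X] ≈ 20.30219; in regime p = Θ(1/n^{1}) E[X] stays bounded (at the triangle threshold p ~ 1/n).


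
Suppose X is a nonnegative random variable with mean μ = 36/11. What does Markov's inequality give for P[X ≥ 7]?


μ = E[X] = 36/11, a = 7.
Markov: P[X ≥ 7] ≤ μ/a = (36/11)/7 = 36/77.
Numerically: ≈ 0.468.
(Since a = 7 > μ = 3.273, the bound 36/77 is < 1 and informative.)

P[X ≥ 7] ≤ 36/77 ≈ 0.468.


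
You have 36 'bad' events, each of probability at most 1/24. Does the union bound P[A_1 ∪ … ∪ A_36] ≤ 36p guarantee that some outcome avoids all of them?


Union bound: P[∪_{i=1}^{36} A_i] ≤ Σ_i P[A_i] ≤ 36·p = 36·(1/24) = 3/2.
Numerically: 3/2 ≈ 1.5000000.
Is 3/2 < 1? NO.
Since the bound 3/2 is ≥ 1, the union bound is uninformative here; it does NOT by itself certify existence.

36·p = 3/2 ≈ 1.5000000; existence NOT certified by the union bound.


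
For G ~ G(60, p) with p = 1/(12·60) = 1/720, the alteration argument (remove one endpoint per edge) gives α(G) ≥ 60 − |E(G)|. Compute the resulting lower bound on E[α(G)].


E[|E(G)|] = C(60, 2)·p = 1770 · (1/720) = 59/24.
E[α(G)] ≥ n − E[|E(G)|] = 60 − 59/24 = 1381/24.
Numerically: ≈ 57.542.
(This is only a lower bound; the true E[α(G)] may be larger.)

E[α(G)] ≥ 1381/24 ≈ 57.542.


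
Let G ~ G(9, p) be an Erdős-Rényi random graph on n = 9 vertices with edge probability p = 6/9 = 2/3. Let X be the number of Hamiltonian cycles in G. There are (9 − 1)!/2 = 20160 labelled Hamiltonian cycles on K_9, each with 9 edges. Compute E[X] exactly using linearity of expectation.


K_9 has (9 − 1)!/2 = 20160 labelled Hamiltonian cycles.
For each such Hamiltonian cycle H, let X_H = 1 if all 9 edges of H are present in G. Then P[X_H = 1] = p^{9} = (2/3)^{9} = 512/19683.
By linearity of expectation: E[X] = Σ_H E[X_H] = 20160 · p^{9} = 20160 · 512/19683 = 1146880/2187.
Numerically: E[X] ≈ 524.

E[X] = 20160 · (2/3)^{9} = 1146880/2187 ≈ 524.


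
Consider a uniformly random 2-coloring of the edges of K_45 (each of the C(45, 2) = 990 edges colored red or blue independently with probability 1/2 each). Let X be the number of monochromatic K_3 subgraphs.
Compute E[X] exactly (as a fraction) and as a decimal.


Let X = Σ_S X_S over the C(45, 3) = 14190 subsets S of size 3, where X_S = 1 if the K_3 on S is monochromatic.
For a fixed S, the K_3 on S has C(3, 2) = 3 edges. P[all 3 edges red] = (1/2)^3, and likewise for blue, so P[monochromatic] = 2·(1/2)^3 = 2^{1 − 3} = 1/4.
By linearity of expectation: E[X] = C(45, 3) · 2^{1 − 3} = 14190 · 1/4 = 7095/2.
Numerically: E[X] ≈ 3547.5000.

E[X] = C(45,3)·2^(1−C(3,2)) = 7095/2 ≈ 3547.5000.


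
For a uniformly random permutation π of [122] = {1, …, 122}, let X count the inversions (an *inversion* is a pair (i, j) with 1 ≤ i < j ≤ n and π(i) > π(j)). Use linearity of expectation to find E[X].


Write X = Σ X_I over the C(122, 2) = 7381 pairs i < j, with X_I the indicator of one inversion.
There are 7381 indicators.
For each fixed pair i < j, the values π(i) and π(j) are two distinct elements of {1, …, 122} in uniformly random order; by symmetry P[π(i) > π(j)] = 1/2.
By linearity: E[X] = 7381 · (1/2) = C(122, 2) · (1/2) = 7381/2 = 7381/2 ≈ 3690.50000.

E[X] = 7381/2 = 3690.50000.


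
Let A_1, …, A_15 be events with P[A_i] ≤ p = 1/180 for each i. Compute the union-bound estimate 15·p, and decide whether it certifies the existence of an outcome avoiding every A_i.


Union bound: P[∪_{i=1}^{15} A_i] ≤ Σ_i P[A_i] ≤ 15·p = 15·(1/180) = 1/12.
Numerically: 1/12 ≈ 0.083333.
Is 1/12 < 1? YES.
Since P[∪ A_i] ≤ 1/12 < 1, the complement has P[∩ A_i^c] ≥ 1 − 1/12 = 11/12 > 0, so some outcome avoids every A_i.

15·p = 1/12 ≈ 0.083333; existence CERTIFIED by the union bound.


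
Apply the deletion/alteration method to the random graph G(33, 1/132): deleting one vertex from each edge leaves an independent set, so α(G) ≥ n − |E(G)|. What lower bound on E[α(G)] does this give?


E[|E(G)|] = C(33, 2)·p = 528 · (1/132) = 4.
E[α(G)] ≥ n − E[|E(G)|] = 33 − 4 = 29.
Numerically: ≈ 29.00000.
(This is only a lower bound; the true E[α(G)] may be larger.)

E[α(G)] ≥ 29 ≈ 29.00000.


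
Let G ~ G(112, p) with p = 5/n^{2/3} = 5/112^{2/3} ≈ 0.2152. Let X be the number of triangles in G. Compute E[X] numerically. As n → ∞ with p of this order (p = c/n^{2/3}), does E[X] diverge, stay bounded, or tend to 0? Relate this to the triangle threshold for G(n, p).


Number of potential triangles: C(112, 3) = 227920.
Each occurs with probability p³ ≈ (0.2152)³ ≈ 9.964923e-03.
By linearity: E[X] = C(112, 3)·p³ ≈ 227920 · 9.964923e-03 ≈ 2271.2054.
Since α = 2/3 < 1, p = c/n^{2/3} ≫ 1/n is above the triangle threshold p ~ 1/n. Asymptotically E[X] ~ (c³/6)·n^{3(1−α)} = (5³/6)·n^{1} → ∞; triangles are abundant w.h.p.

E[X] ≈ 2271.2054; in regime p = Θ(1/n^{2/3}) E[X] diverges (above the triangle threshold p ~ 1/n).


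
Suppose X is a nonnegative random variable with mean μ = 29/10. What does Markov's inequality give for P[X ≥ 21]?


μ = E[X] = 29/10, a = 21.
Markov: P[X ≥ 21] ≤ μ/a = (29/10)/21 = 29/210.
Numerically: ≈ 0.1381.
(Since a = 21 > μ = 2.9000, the bound 29/210 is < 1 and informative.)

P[X ≥ 21] ≤ 29/210 ≈ 0.1381.


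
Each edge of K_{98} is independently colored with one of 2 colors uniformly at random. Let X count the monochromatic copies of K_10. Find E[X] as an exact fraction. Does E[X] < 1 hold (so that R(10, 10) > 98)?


E[X] = C(98, 10) · 2^{1 − 45} = 14005614014756 · 2^{−44} = 14005614014756/17592186044416.
As a reduced fraction: E[X] = 3501403503689/4398046511104 ≈ 0.7961270.
Is E[X] < 1? YES.
Since E[X] < 1, there exists a 2-coloring of K_{98} with no monochromatic K_10; hence R(10, 10) > 98.

E[X] = 3501403503689/4398046511104 ≈ 0.7961270; E[X] < 1, so R(10, 10) > 98.


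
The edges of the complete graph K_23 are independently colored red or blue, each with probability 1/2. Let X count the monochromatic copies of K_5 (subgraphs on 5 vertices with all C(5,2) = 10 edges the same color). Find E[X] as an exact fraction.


Let X = Σ_S X_S over the C(23, 5) = 33649 subsets S of size 5, where X_S = 1 if the K_5 on S is monochromatic.
For a fixed S, the K_5 on S has C(5, 2) = 10 edges. P[all 10 edges red] = (1/2)^10, and likewise for blue, so P[monochromatic] = 2·(1/2)^10 = 2^{1 − 10} = 1/512.
By linearity: E[X] = C(23, 5) · 2^{1 − 10} = 33649 · 1/512 = 33649/512.
Numerically: E[X] ≈ 65.7207.

E[X] = C(23,5)·2^(1−C(5,2)) = 33649/512 ≈ 65.7207.


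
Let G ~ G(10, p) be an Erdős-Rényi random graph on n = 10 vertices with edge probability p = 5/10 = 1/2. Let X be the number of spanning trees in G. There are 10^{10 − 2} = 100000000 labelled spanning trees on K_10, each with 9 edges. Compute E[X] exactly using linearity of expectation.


K_10 has 10^{10 − 2} = 100000000 labelled spanning trees.
For each such spanning tree H, let X_H = 1 if all 9 edges of H are present in G. Then P[X_H = 1] = p^{9} = (1/2)^{9} = 1/512.
By linearity: E[X] = Σ_H E[X_H] = 100000000 · p^{9} = 100000000 · 1/512 = 390625/2.
Numerically: E[X] ≈ 1.95e+05.

E[X] = 100000000 · (1/2)^{9} = 390625/2 ≈ 1.95e+05.


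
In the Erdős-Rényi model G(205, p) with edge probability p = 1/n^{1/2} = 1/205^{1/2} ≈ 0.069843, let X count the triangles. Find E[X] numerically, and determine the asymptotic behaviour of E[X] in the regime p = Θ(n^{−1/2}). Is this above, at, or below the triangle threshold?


Number of potential triangles: C(205, 3) = 1414910.
Each occurs with probability p³ ≈ (0.069843)³ ≈ 3.40697705e-04.
By linearity: E[X] = C(205, 3)·p³ ≈ 1414910 · 3.40697705e-04 ≈ 482.056590.
Since α = 1/2 < 1, p = c/n^{1/2} ≫ 1/n is above the triangle threshold p ~ 1/n. Asymptotically E[X] ~ (c³/6)·n^{3(1−α)} = (1³/6)·n^{1.5} → ∞; triangles are abundant w.h.p.

E[X] ≈ 482.056590; in regime p = Θ(1/n^{1/2}) E[X] diverges (above the triangle threshold p ~ 1/n).


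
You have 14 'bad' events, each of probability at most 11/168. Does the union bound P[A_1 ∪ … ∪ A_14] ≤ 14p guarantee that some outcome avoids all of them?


Union bound: P[∪_{i=1}^{14} A_i] ≤ Σ_i P[A_i] ≤ 14·p = 14·(11/168) = 11/12.
Numerically: 11/12 ≈ 0.917.
Is 11/12 < 1? YES.
Since P[∪ A_i] ≤ 11/12 < 1, the complement has P[∩ A_i^c] ≥ 1 − 11/12 = 1/12 > 0, so some outcome avoids every A_i.

14·p = 11/12 ≈ 0.917; existence CERTIFIED by the union bound.


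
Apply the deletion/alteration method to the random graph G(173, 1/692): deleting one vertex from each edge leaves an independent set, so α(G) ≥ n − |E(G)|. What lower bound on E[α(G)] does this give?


E[|E(G)|] = C(173, 2)·p = 14878 · (1/692) = 43/2.
E[α(G)] ≥ n − E[|E(G)|] = 173 − 43/2 = 303/2.
Numerically: ≈ 151.500.
(This is only a lower bound; the true E[α(G)] may be larger.)

E[α(G)] ≥ 303/2 ≈ 151.500.


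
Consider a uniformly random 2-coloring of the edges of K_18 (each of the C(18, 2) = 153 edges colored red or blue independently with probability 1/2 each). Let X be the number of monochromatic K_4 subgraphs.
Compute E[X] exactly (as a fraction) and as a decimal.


Let X = Σ_S X_S over the C(18, 4) = 3060 subsets S of size 4, where X_S = 1 if the K_4 on S is monochromatic.
For a fixed S, the K_4 on S has C(4, 2) = 6 edges. P[all 6 edges red] = (1/2)^6, and likewise for blue, so P[monochromatic] = 2·(1/2)^6 = 2^{1 − 6} = 1/32.
By linearity of expectation: E[X] = C(18, 4) · 2^{1 − 6} = 3060 · 1/32 = 765/8.
Numerically: E[X] ≈ 95.625.

E[X] = C(18,4)·2^(1−C(4,2)) = 765/8 ≈ 95.625.


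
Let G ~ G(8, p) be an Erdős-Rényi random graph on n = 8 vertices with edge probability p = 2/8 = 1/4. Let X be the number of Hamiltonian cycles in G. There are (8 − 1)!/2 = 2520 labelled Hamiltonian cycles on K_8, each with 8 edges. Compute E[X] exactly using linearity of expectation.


K_8 has (8 − 1)!/2 = 2520 labelled Hamiltonian cycles.
For each such Hamiltonian cycle H, let X_H = 1 if all 8 edges of H are present in G. Then P[X_H = 1] = p^{8} = (1/4)^{8} = 1/65536.
By linearity of expectation: E[X] = Σ_H E[X_H] = 2520 · p^{8} = 2520 · 1/65536 = 315/8192.
Numerically: E[X] ≈ 0.038452.

E[X] = 2520 · (1/4)^{8} = 315/8192 ≈ 0.038452.


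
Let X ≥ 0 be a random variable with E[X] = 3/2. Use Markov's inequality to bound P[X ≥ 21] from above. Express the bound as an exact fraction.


μ = E[X] = 3/2, a = 21.
Markov: P[X ≥ 21] ≤ μ/a = (3/2)/21 = 1/14.
Numerically: ≈ 0.07143.
(Since a = 21 > μ = 1.50000, the bound 1/14 is < 1 and informative.)

P[X ≥ 21] ≤ 1/14 ≈ 0.07143.


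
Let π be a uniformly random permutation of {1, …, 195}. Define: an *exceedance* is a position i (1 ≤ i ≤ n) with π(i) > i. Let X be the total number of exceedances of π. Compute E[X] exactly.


Write X = Σ_{i=1}^{195} X_i, where X_i = 1_{π(i) > i}.
For each fixed i, π(i) is uniform over {1, …, 195} (marginal of a uniform permutation), so P[π(i) > i] = (n − i)/n. Summing: Σ_{i=1}^{195} (n − i)/n = (0 + 1 + … + 194)/195 = 195(195 − 1)/(2·195) = (195 − 1)/2.
Hence E[X] = Σ_{i=1}^{195} (195 − i)/195 = 97 ≈ 97.00000.

E[X] = 97 = 97.00000.


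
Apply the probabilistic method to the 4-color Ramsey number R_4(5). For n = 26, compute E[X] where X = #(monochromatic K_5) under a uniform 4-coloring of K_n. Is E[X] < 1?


E[X] = C(26, 5) · 4^{1 − 10} = 65780 · 4^{−9} = 65780/262144.
As a reduced fraction: E[X] = 16445/65536 ≈ 0.250931.
Is E[X] < 1? YES.
Since E[X] < 1, there exists a 4-coloring of K_{26} with no monochromatic K_5; hence R_4(5) > 26.

E[X] = 16445/65536 ≈ 0.250931; E[X] < 1, so R_4(5) > 26.


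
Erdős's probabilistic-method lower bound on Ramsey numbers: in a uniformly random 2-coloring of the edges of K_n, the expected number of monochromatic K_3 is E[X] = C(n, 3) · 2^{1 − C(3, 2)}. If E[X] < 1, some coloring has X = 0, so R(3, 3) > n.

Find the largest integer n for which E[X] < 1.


We need C(n, 3) · 2^{1 − 3} < 1, i.e. C(n, 3) < 2^{3 − 1} = 4.
Check values of n near the boundary:
  n = 3: C(3, 3) = 1; 1 < 4? YES
  n = 4: C(4, 3) = 4; 4 < 4? NO
The largest n with C(n, 3) < 4 is n = 3 (where E[X] = 1/4 ≈ 0.250). Hence R(3, 3) > 3, i.e. R(3, 3) ≥ 4.

Largest n = 3; hence R(3, 3) > 3.


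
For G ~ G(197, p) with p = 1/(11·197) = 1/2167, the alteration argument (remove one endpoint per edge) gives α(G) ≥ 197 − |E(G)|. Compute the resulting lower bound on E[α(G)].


E[|E(G)|] = C(197, 2)·p = 19306 · (1/2167) = 98/11.
E[α(G)] ≥ n − E[|E(G)|] = 197 − 98/11 = 2069/11.
Numerically: ≈ 188.091.
(This is only a lower bound; the true E[α(G)] may be larger.)

E[α(G)] ≥ 2069/11 ≈ 188.091.


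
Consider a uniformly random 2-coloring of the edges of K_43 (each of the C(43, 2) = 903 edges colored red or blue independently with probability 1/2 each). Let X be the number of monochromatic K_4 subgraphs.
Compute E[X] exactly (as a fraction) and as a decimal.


Let X = Σ_S X_S over the C(43, 4) = 123410 subsets S of size 4, where X_S = 1 if the K_4 on S is monochromatic.
For a fixed S, the K_4 on S has C(4, 2) = 6 edges. P[all 6 edges red] = (1/2)^6, and likewise for blue, so P[monochromatic] = 2·(1/2)^6 = 2^{1 − 6} = 1/32.
By linearity: E[X] = C(43, 4) · 2^{1 − 6} = 123410 · 1/32 = 61705/16.
Numerically: E[X] ≈ 3856.562500.

E[X] = C(43,4)·2^(1−C(4,2)) = 61705/16 ≈ 3856.562500.


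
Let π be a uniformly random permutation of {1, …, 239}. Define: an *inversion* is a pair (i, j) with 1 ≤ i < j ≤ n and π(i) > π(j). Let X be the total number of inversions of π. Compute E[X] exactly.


Write X = Σ X_I over the C(239, 2) = 28441 pairs i < j, with X_I the indicator of one inversion.
There are 28441 indicators.
For each fixed pair i < j, the values π(i) and π(j) are two distinct elements of {1, …, 239} in uniformly random order; by symmetry P[π(i) > π(j)] = 1/2.
By linearity: E[X] = 28441 · (1/2) = C(239, 2) · (1/2) = 28441/2 = 28441/2 ≈ 14220.500000.

E[X] = 28441/2 = 14220.500000.


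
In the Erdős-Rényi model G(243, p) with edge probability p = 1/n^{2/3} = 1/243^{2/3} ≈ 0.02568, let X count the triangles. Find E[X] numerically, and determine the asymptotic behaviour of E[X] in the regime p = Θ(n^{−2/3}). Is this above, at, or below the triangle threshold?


Number of potential triangles: C(243, 3) = 2362041.
Each occurs with probability p³ ≈ (0.02568)³ ≈ 1.693509e-05.
By linearity: E[X] = C(243, 3)·p³ ≈ 2362041 · 1.693509e-05 ≈ 40.0014.
Since α = 2/3 < 1, p = c/n^{2/3} ≫ 1/n is above the triangle threshold p ~ 1/n. Asymptotically E[X] ~ (c³/6)·n^{3(1−α)} = (1³/6)·n^{1} → ∞; triangles are abundant w.h.p.

E[X] ≈ 40.0014; in regime p = Θ(1/n^{2/3}) E[X] diverges (above the triangle threshold p ~ 1/n).


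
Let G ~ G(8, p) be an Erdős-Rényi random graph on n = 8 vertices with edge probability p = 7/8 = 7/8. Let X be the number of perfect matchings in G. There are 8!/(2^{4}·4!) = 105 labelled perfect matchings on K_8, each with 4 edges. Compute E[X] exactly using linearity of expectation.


K_8 has 8!/(2^{4}·4!) = 105 labelled perfect matchings.
For each such perfect matching H, let X_H = 1 if all 4 edges of H are present in G. Then P[X_H = 1] = p^{4} = (7/8)^{4} = 2401/4096.
By linearity of expectation: E[X] = Σ_H E[X_H] = 105 · p^{4} = 105 · 2401/4096 = 252105/4096.
Numerically: E[X] ≈ 61.55.

E[X] = 105 · (7/8)^{4} = 252105/4096 ≈ 61.55.


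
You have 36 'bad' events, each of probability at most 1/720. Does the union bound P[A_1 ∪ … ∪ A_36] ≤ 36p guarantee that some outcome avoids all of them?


Union bound: P[∪_{i=1}^{36} A_i] ≤ Σ_i P[A_i] ≤ 36·p = 36·(1/720) = 1/20.
Numerically: 1/20 ≈ 0.050000.
Is 1/20 < 1? YES.
Since P[∪ A_i] ≤ 1/20 < 1, the complement has P[∩ A_i^c] ≥ 1 − 1/20 = 19/20 > 0, so some outcome avoids every A_i.

36·p = 1/20 ≈ 0.050000; existence CERTIFIED by the union bound.


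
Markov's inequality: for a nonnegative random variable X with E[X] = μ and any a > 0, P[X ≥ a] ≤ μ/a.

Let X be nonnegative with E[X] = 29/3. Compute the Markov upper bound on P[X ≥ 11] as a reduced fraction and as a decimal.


μ = E[X] = 29/3, a = 11.
Markov: P[X ≥ 11] ≤ μ/a = (29/3)/11 = 29/33.
Numerically: ≈ 0.87879.
(Since a = 11 > μ = 9.66667, the bound 29/33 is < 1 and informative.)

P[X ≥ 11] ≤ 29/33 ≈ 0.87879.


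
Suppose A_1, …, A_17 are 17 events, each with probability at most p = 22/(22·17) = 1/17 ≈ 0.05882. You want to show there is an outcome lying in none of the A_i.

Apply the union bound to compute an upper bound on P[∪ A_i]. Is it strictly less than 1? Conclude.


Union bound: P[∪_{i=1}^{17} A_i] ≤ Σ_i P[A_i] ≤ 17·p = 17·(1/17) = 1.
Numerically: 1 ≈ 1.00000.
Is 1 < 1? NO.
Since the bound 1 is ≥ 1, the union bound is uninformative here; it does NOT by itself certify existence.

17·p = 1 ≈ 1.00000; existence NOT certified by the union bound.


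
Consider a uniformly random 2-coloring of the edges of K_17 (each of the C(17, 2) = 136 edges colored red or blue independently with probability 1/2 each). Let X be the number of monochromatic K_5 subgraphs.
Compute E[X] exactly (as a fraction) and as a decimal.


Let X = Σ_S X_S over the C(17, 5) = 6188 subsets S of size 5, where X_S = 1 if the K_5 on S is monochromatic.
For a fixed S, the K_5 on S has C(5, 2) = 10 edges. P[all 10 edges red] = (1/2)^10, and likewise for blue, so P[monochromatic] = 2·(1/2)^10 = 2^{1 − 10} = 1/512.
By linearity: E[X] = C(17, 5) · 2^{1 − 10} = 6188 · 1/512 = 1547/128.
Numerically: E[X] ≈ 12.086.

E[X] = C(17,5)·2^(1−C(5,2)) = 1547/128 ≈ 12.086.


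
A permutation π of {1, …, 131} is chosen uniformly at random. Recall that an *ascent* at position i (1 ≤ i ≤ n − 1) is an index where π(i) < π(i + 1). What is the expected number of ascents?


Write X = Σ X_I over i = 1, …, 130, with X_I the indicator of one ascent.
There are 130 indicators.
For each fixed i, the pair (π(i), π(i+1)) is a uniformly random ordered pair of distinct values from {1, …, 131}; by symmetry P[π(i) < π(i+1)] = 1/2.
By linearity: E[X] = 130 · (1/2) = (131 − 1) · (1/2) = 65 ≈ 65.00000.

E[X] = 65 = 65.00000.


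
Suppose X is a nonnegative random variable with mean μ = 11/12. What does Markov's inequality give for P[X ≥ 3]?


μ = E[X] = 11/12, a = 3.
Markov: P[X ≥ 3] ≤ μ/a = (11/12)/3 = 11/36.
Numerically: ≈ 0.306.
(Since a = 3 > μ = 0.917, the bound 11/36 is < 1 and informative.)

P[X ≥ 3] ≤ 11/36 ≈ 0.306.


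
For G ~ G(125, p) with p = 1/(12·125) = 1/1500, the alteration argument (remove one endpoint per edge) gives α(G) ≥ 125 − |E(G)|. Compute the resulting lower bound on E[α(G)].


E[|E(G)|] = C(125, 2)·p = 7750 · (1/1500) = 31/6.
E[α(G)] ≥ n − E[|E(G)|] = 125 − 31/6 = 719/6.
Numerically: ≈ 119.83333.
(This is only a lower bound; the true E[α(G)] may be larger.)

E[α(G)] ≥ 719/6 ≈ 119.83333.


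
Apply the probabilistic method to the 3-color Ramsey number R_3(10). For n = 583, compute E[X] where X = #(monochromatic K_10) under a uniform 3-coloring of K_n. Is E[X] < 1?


E[X] = C(583, 10) · 3^{1 − 45} = 1156690232601431494120 · 3^{−44} = 1156690232601431494120/984770902183611232881.
As a reduced fraction: E[X] = 1156690232601431494120/984770902183611232881 ≈ 1.17458.
Is E[X] < 1? NO.
Since E[X] ≥ 1, the first-moment bound is inconclusive at n = 583; it does NOT by itself certify R_3(10) > 583.

E[X] = 1156690232601431494120/984770902183611232881 ≈ 1.17458; E[X] ≥ 1; first-moment method inconclusive here.


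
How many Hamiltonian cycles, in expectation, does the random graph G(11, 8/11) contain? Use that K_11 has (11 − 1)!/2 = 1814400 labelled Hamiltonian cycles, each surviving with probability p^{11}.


K_11 has (11 − 1)!/2 = 1814400 labelled Hamiltonian cycles.
For each such Hamiltonian cycle H, let X_H = 1 if all 11 edges of H are present in G. Then P[X_H = 1] = p^{11} = (8/11)^{11} = 8589934592/285311670611.
By linearity: E[X] = Σ_H E[X_H] = 1814400 · p^{11} = 1814400 · 8589934592/285311670611 = 15585577323724800/285311670611.
Numerically: E[X] ≈ 5.46e+04.

E[X] = 1814400 · (8/11)^{11} = 15585577323724800/285311670611 ≈ 5.46e+04.


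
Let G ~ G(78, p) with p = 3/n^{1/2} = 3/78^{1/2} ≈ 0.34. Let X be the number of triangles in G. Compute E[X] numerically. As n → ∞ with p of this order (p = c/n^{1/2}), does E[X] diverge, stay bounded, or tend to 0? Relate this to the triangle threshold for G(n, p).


Number of potential triangles: C(78, 3) = 76076.
Each occurs with probability p³ ≈ (0.34)³ ≈ 3.91942e-02.
By linearity: E[X] = C(78, 3)·p³ ≈ 76076 · 3.91942e-02 ≈ 2981.738.
Since α = 1/2 < 1, p = c/n^{1/2} ≫ 1/n is above the triangle threshold p ~ 1/n. Asymptotically E[X] ~ (c³/6)·n^{3(1−α)} = (3³/6)·n^{1.5} → ∞; triangles are abundant w.h.p.

E[X] ≈ 2981.738; in regime p = Θ(1/n^{1/2}) E[X] diverges (above the triangle threshold p ~ 1/n).


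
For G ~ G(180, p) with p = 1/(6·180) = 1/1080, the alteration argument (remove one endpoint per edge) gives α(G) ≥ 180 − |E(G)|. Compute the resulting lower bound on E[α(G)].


E[|E(G)|] = C(180, 2)·p = 16110 · (1/1080) = 179/12.
E[α(G)] ≥ n − E[|E(G)|] = 180 − 179/12 = 1981/12.
Numerically: ≈ 165.083333.
(This is only a lower bound; the true E[α(G)] may be larger.)

E[α(G)] ≥ 1981/12 ≈ 165.083333.


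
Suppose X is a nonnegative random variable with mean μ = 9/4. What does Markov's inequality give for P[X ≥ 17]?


μ = E[X] = 9/4, a = 17.
Markov: P[X ≥ 17] ≤ μ/a = (9/4)/17 = 9/68.
Numerically: ≈ 0.132.
(Since a = 17 > μ = 2.250, the bound 9/68 is < 1 and informative.)

P[X ≥ 17] ≤ 9/68 ≈ 0.132.


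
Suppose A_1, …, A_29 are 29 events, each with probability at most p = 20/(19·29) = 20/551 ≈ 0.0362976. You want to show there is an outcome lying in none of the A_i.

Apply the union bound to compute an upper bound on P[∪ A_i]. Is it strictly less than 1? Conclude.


Union bound: P[∪_{i=1}^{29} A_i] ≤ Σ_i P[A_i] ≤ 29·p = 29·(20/551) = 20/19.
Numerically: 20/19 ≈ 1.0526316.
Is 20/19 < 1? NO.
Since the bound 20/19 is ≥ 1, the union bound is uninformative here; it does NOT by itself certify existence.

29·p = 20/19 ≈ 1.0526316; existence NOT certified by the union bound.


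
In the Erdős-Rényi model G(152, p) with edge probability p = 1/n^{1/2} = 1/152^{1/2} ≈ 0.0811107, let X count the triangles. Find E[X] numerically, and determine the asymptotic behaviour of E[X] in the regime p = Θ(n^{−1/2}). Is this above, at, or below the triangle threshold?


Number of potential triangles: C(152, 3) = 573800.
Each occurs with probability p³ ≈ (0.0811107)³ ≈ 5.33623096e-04.
By linearity: E[X] = C(152, 3)·p³ ≈ 573800 · 5.33623096e-04 ≈ 306.192932.
Since α = 1/2 < 1, p = c/n^{1/2} ≫ 1/n is above the triangle threshold p ~ 1/n. Asymptotically E[X] ~ (c³/6)·n^{3(1−α)} = (1³/6)·n^{1.5} → ∞; triangles are abundant w.h.p.

E[X] ≈ 306.192932; in regime p = Θ(1/n^{1/2}) E[X] diverges (above the triangle threshold p ~ 1/n).


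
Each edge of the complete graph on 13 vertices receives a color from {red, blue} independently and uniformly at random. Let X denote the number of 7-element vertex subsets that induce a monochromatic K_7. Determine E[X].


Let X = Σ_S X_S over the C(13, 7) = 1716 subsets S of size 7, where X_S = 1 if the K_7 on S is monochromatic.
For a fixed S, the K_7 on S has C(7, 2) = 21 edges. P[all 21 edges red] = (1/2)^21, and likewise for blue, so P[monochromatic] = 2·(1/2)^21 = 2^{1 − 21} = 1/1048576.
Summing: E[X] = C(13, 7) · 2^{1 − 21} = 1716 · 1/1048576 = 429/262144.
Numerically: E[X] ≈ 0.0016.

E[X] = C(13,7)·2^(1−C(7,2)) = 429/262144 ≈ 0.0016.


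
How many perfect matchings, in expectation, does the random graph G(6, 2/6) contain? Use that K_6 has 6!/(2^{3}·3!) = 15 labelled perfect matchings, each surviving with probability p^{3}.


K_6 has 6!/(2^{3}·3!) = 15 labelled perfect matchings.
For each such perfect matching H, let X_H = 1 if all 3 edges of H are present in G. Then P[X_H = 1] = p^{3} = (1/3)^{3} = 1/27.
By linearity of expectation: E[X] = Σ_H E[X_H] = 15 · p^{3} = 15 · 1/27 = 5/9.
Numerically: E[X] ≈ 0.555556.

E[X] = 15 · (1/3)^{3} = 5/9 ≈ 0.555556.


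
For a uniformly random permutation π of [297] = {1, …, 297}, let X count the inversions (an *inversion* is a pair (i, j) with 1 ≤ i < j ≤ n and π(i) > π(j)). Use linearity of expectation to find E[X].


Write X = Σ X_I over the C(297, 2) = 43956 pairs i < j, with X_I the indicator of one inversion.
There are 43956 indicators.
For each fixed pair i < j, the values π(i) and π(j) are two distinct elements of {1, …, 297} in uniformly random order; by symmetry P[π(i) > π(j)] = 1/2.
By linearity: E[X] = 43956 · (1/2) = C(297, 2) · (1/2) = 43956/2 = 21978 ≈ 21978.00000.

E[X] = 21978 = 21978.00000.


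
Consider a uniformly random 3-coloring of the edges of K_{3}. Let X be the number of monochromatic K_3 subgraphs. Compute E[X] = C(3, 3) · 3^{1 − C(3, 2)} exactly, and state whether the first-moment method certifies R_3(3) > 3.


E[X] = C(3, 3) · 3^{1 − 3} = 1 · 3^{−2} = 1/9.
As a reduced fraction: E[X] = 1/9 ≈ 0.111111.
Is E[X] < 1? YES.
Since E[X] < 1, there exists a 3-coloring of K_{3} with no monochromatic K_3; hence R_3(3) > 3.

E[X] = 1/9 ≈ 0.111111; E[X] < 1, so R_3(3) > 3.


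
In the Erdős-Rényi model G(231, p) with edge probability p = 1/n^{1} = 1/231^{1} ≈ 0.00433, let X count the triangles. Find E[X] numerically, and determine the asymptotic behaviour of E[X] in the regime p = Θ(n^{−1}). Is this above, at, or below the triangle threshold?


Number of potential triangles: C(231, 3) = 2027795.
Each occurs with probability p³ ≈ (0.00433)³ ≈ 8.11267e-08.
By linearity: E[X] = C(231, 3)·p³ ≈ 2027795 · 8.11267e-08 ≈ 0.165.
Here α = 1, so p = 1/n is exactly at the triangle threshold p ~ 1/n. Asymptotically E[X] → c³/6 = 1³/6 = 1/6 ≈ 0.167, a bounded constant. In this regime the triangle count is asymptotically Poisson(c³/6).

E[X] ≈ 0.165; in regime p = Θ(1/n^{1}) E[X] stays bounded (at the triangle threshold p ~ 1/n).


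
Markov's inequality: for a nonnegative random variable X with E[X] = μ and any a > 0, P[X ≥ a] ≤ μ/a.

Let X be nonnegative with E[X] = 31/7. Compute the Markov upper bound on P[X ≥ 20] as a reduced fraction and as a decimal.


μ = E[X] = 31/7, a = 20.
Markov: P[X ≥ 20] ≤ μ/a = (31/7)/20 = 31/140.
Numerically: ≈ 0.2214.
(Since a = 20 > μ = 4.4286, the bound 31/140 is < 1 and informative.)

P[X ≥ 20] ≤ 31/140 ≈ 0.2214.


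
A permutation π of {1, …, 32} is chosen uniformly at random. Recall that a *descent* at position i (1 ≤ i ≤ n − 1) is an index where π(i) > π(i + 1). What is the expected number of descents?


Write X = Σ X_I over i = 1, …, 31, with X_I the indicator of one descent.
There are 31 indicators.
For each fixed i, the pair (π(i), π(i+1)) is a uniformly random ordered pair of distinct values from {1, …, 32}; by symmetry P[π(i) > π(i+1)] = 1/2.
By linearity: E[X] = 31 · (1/2) = (32 − 1) · (1/2) = 31/2 ≈ 15.500.

E[X] = 31/2 = 15.500.


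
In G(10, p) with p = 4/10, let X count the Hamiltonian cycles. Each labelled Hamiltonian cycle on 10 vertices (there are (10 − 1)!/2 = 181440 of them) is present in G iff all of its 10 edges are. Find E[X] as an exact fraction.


K_10 has (10 − 1)!/2 = 181440 labelled Hamiltonian cycles.
For each such Hamiltonian cycle H, let X_H = 1 if all 10 edges of H are present in G. Then P[X_H = 1] = p^{10} = (2/5)^{10} = 1024/9765625.
By linearity of expectation: E[X] = Σ_H E[X_H] = 181440 · p^{10} = 181440 · 1024/9765625 = 37158912/1953125.
Numerically: E[X] ≈ 19.0254.

E[X] = 181440 · (2/5)^{10} = 37158912/1953125 ≈ 19.0254.


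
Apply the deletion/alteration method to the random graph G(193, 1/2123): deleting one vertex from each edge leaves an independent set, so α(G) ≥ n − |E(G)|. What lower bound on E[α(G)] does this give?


E[|E(G)|] = C(193, 2)·p = 18528 · (1/2123) = 96/11.
E[α(G)] ≥ n − E[|E(G)|] = 193 − 96/11 = 2027/11.
Numerically: ≈ 184.273.
(This is only a lower bound; the true E[α(G)] may be larger.)

E[α(G)] ≥ 2027/11 ≈ 184.273.


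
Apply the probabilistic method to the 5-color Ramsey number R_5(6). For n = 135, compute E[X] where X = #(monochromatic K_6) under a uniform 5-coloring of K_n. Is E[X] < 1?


E[X] = C(135, 6) · 5^{1 − 15} = 7511839335 · 5^{−14} = 7511839335/6103515625.
As a reduced fraction: E[X] = 1502367867/1220703125 ≈ 1.23074.
Is E[X] < 1? NO.
Since E[X] ≥ 1, the first-moment bound is inconclusive at n = 135; it does NOT by itself certify R_5(6) > 135.

E[X] = 1502367867/1220703125 ≈ 1.23074; E[X] ≥ 1; first-moment method inconclusive here.


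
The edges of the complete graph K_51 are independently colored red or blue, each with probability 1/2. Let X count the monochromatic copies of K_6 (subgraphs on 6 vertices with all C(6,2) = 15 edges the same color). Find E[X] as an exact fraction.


Let X = Σ_S X_S over the C(51, 6) = 18009460 subsets S of size 6, where X_S = 1 if the K_6 on S is monochromatic.
For a fixed S, the K_6 on S has C(6, 2) = 15 edges. P[all 15 edges red] = (1/2)^15, and likewise for blue, so P[monochromatic] = 2·(1/2)^15 = 2^{1 − 15} = 1/16384.
Summing: E[X] = C(51, 6) · 2^{1 − 15} = 18009460 · 1/16384 = 4502365/4096.
Numerically: E[X] ≈ 1099.21021.

E[X] = C(51,6)·2^(1−C(6,2)) = 4502365/4096 ≈ 1099.21021.


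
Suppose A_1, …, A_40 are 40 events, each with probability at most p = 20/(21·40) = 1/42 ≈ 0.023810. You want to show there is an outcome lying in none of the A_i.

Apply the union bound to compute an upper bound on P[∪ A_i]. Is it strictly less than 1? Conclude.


Union bound: P[∪_{i=1}^{40} A_i] ≤ Σ_i P[A_i] ≤ 40·p = 40·(1/42) = 20/21.
Numerically: 20/21 ≈ 0.952381.
Is 20/21 < 1? YES.
Since P[∪ A_i] ≤ 20/21 < 1, the complement has P[∩ A_i^c] ≥ 1 − 20/21 = 1/21 > 0, so some outcome avoids every A_i.

40·p = 20/21 ≈ 0.952381; existence CERTIFIED by the union bound.


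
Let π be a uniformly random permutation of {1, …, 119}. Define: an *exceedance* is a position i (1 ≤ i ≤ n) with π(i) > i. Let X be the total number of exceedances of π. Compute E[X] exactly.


Write X = Σ_{i=1}^{119} X_i, where X_i = 1_{π(i) > i}.
For each fixed i, π(i) is uniform over {1, …, 119} (marginal of a uniform permutation), so P[π(i) > i] = (n − i)/n. Summing: Σ_{i=1}^{119} (n − i)/n = (0 + 1 + … + 118)/119 = 119(119 − 1)/(2·119) = (119 − 1)/2.
Hence E[X] = Σ_{i=1}^{119} (119 − i)/119 = 59 ≈ 59.0000.

E[X] = 59 = 59.0000.


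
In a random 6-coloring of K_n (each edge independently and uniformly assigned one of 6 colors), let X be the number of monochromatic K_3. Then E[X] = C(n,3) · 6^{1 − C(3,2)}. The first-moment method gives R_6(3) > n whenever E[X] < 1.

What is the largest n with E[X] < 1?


We need C(n, 3) · 6^{1 − 3} < 1, i.e. C(n, 3) < 6^{3 − 1} = 36.
Check values of n near the boundary:
  n = 3: C(3, 3) = 1; 1 < 36? YES
  n = 4: C(4, 3) = 4; 4 < 36? YES
  n = 5: C(5, 3) = 10; 10 < 36? YES
  n = 6: C(6, 3) = 20; 20 < 36? YES
  n = 7: C(7, 3) = 35; 35 < 36? YES
  n = 8: C(8, 3) = 56; 56 < 36? NO
The largest n with C(n, 3) < 36 is n = 7 (where E[X] = 35/36 ≈ 0.97222). Hence R_6(3) > 7, i.e. R_6(3) ≥ 8.

Largest n = 7; hence R_6(3) > 7.


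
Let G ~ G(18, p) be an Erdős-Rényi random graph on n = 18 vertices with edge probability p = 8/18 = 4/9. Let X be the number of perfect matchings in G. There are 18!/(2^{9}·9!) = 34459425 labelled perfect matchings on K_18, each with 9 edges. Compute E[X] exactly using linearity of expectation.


K_18 has 18!/(2^{9}·9!) = 34459425 labelled perfect matchings.
For each such perfect matching H, let X_H = 1 if all 9 edges of H are present in G. Then P[X_H = 1] = p^{9} = (4/9)^{9} = 262144/387420489.
By linearity: E[X] = Σ_H E[X_H] = 34459425 · p^{9} = 34459425 · 262144/387420489 = 111522611200/4782969.
Numerically: E[X] ≈ 2.33e+04.

E[X] = 34459425 · (4/9)^{9} = 111522611200/4782969 ≈ 2.33e+04.


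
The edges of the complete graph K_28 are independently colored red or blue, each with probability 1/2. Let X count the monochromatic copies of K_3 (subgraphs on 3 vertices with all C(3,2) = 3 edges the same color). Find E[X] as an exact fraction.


Let X = Σ_S X_S over the C(28, 3) = 3276 subsets S of size 3, where X_S = 1 if the K_3 on S is monochromatic.
For a fixed S, the K_3 on S has C(3, 2) = 3 edges. P[all 3 edges red] = (1/2)^3, and likewise for blue, so P[monochromatic] = 2·(1/2)^3 = 2^{1 − 3} = 1/4.
By linearity: E[X] = C(28, 3) · 2^{1 − 3} = 3276 · 1/4 = 819.
Numerically: E[X] ≈ 819.00000.

E[X] = C(28,3)·2^(1−C(3,2)) = 819 ≈ 819.00000.


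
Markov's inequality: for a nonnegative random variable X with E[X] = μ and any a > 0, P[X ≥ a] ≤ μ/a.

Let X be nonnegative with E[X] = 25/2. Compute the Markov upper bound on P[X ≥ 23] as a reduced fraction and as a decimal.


μ = E[X] = 25/2, a = 23.
Markov: P[X ≥ 23] ≤ μ/a = (25/2)/23 = 25/46.
Numerically: ≈ 0.54348.
(Since a = 23 > μ = 12.50000, the bound 25/46 is < 1 and informative.)

P[X ≥ 23] ≤ 25/46 ≈ 0.54348.


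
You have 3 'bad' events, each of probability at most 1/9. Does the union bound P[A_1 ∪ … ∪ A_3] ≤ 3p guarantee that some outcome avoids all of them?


Union bound: P[∪_{i=1}^{3} A_i] ≤ Σ_i P[A_i] ≤ 3·p = 3·(1/9) = 1/3.
Numerically: 1/3 ≈ 0.333333.
Is 1/3 < 1? YES.
Since P[∪ A_i] ≤ 1/3 < 1, the complement has P[∩ A_i^c] ≥ 1 − 1/3 = 2/3 > 0, so some outcome avoids every A_i.

3·p = 1/3 ≈ 0.333333; existence CERTIFIED by the union bound.


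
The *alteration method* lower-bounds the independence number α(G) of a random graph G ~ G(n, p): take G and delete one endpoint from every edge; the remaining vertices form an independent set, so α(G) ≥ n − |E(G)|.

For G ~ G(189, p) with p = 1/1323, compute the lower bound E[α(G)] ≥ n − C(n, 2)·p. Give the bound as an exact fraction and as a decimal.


E[|E(G)|] = C(189, 2)·p = 17766 · (1/1323) = 94/7.
E[α(G)] ≥ n − E[|E(G)|] = 189 − 94/7 = 1229/7.
Numerically: ≈ 175.571429.
(This is only a lower bound; the true E[α(G)] may be larger.)

E[α(G)] ≥ 1229/7 ≈ 175.571429.
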